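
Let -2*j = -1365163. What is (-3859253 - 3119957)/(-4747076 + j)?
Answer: 13958420/8128989 ≈ 1.7171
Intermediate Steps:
j = 1365163/2 (j = -½*(-1365163) = 1365163/2 ≈ 6.8258e+5)
(-3859253 - 3119957)/(-4747076 + j) = (-3859253 - 3119957)/(-4747076 + 1365163/2) = -6979210/(-8128989/2) = -6979210*(-2/8128989) = 13958420/8128989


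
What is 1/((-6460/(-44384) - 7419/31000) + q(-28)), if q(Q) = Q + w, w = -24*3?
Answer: -565750/56628053 ≈ -0.0099906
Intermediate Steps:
w = -72
q(Q) = -72 + Q (q(Q) = Q - 72 = -72 + Q)
1/((-6460/(-44384) - 7419/31000) + q(-28)) = 1/((-6460/(-44384) - 7419/31000) + (-72 - 28)) = 1/((-6460*(-1/44384) - 7419*1/31000) - 100) = 1/((85/584 - 7419/31000) - 100) = 1/(-53053/565750 - 100) = 1/(-56628053/565750) = -565750/56628053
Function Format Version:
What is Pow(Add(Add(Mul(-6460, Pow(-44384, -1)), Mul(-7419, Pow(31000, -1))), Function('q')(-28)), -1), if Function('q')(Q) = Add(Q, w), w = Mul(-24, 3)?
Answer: Rational(-565750, 56628053) ≈ -0.0099906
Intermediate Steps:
w = -72
Function('q')(Q) = Add(-72, Q) (Function('q')(Q) = Add(Q, -72) = Add(-72, Q))
Pow(Add(Add(Mul(-6460, Pow(-44384, -1)), Mul(-7419, Pow(31000, -1))), Function('q')(-28)), -1) = Pow(Add(Add(Mul(-6460, Pow(-44384, -1)), Mul(-7419, Pow(31000, -1))), Add(-72, -28)), -1) = Pow(Add(Add(Mul(-6460, Rational(-1, 44384)), Mul(-7419, Rational(1, 31000))), -100), -1) = Pow(Add(Add(Rational(85, 584), Rational(-7419, 31000)), -100), -1) = Pow(Add(Rational(-53053, 565750), -100), -1) = Pow(Rational(-56628053, 565750), -1) = Rational(-565750, 56628053)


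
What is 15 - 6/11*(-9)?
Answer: 219/11 ≈ 19.909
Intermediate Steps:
15 - 6/11*(-9) = 15 + 54/11 = 219/11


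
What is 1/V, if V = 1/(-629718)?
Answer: -629718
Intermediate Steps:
V = -1/629718 ≈ -1.5880e-6
1/V = 1/(-1/629718) = -629718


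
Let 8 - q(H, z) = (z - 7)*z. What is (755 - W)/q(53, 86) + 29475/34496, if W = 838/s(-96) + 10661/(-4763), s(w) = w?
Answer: 112749651415/152041361472 ≈ 0.74157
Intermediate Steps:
q(H, z) = 8 - z*(-7 + z) (q(H, z) = 8 - (z - 7)*z = 8 - (-7 + z)*z = 8 - z*(-7 + z))
W = -2507425/228624 (W = 838/(-96) + 10661/(-4763) = 838*(-1/96) + 10661*(-1/4763) = -419/48 - 10661/4763 = -2507425/228624 ≈ -10.967)
(755 - W)/q(53, 86) + 29475/34496 = (755 - 1*(-2507425/228624))/(8 - 1*86² + 7*86) + 29475/34496 = (755 + 2507425/228624)/(8 - 1*7396 + 602) + 29475*(1/34496) = 175118545/(228624*(8 - 7396 + 602)) + 29475/34496 = (175118545/228624)/(-6786) + 29475/34496 = (175118545/228624)*(-1/6786) + 29475/34496 = -175118545/1551442464 + 29475/34496 = 112749651415/152041361472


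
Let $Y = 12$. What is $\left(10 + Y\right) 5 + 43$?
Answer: $153$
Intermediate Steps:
$\left(10 + Y\right) 5 + 43 = \left(10 + 12\right) 5 + 43 = 22 \cdot 5 + 43 = 110 + 43 = 153$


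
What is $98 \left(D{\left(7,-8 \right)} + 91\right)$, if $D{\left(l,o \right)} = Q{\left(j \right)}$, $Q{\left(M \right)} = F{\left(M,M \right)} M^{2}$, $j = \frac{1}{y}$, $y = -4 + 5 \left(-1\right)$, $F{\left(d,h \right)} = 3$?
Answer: $\frac{240884}{27} \approx 8921.6$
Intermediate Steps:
$y = -9$ ($y = -4 - 5 = -9$)
$j = - \frac{1}{9}$ ($j = \frac{1}{-9} = - \frac{1}{9} \approx -0.11111$)
$Q{\left(M \right)} = 3 M^{2}$
$D{\left(l,o \right)} = \frac{1}{27}$ ($D{\left(l,o \right)} = 3 \left(- \frac{1}{9}\right)^{2} = 3 \cdot \frac{1}{81} = \frac{1}{27}$)
$98 \left(D{\left(7,-8 \right)} + 91\right) = 98 \left(\frac{1}{27} + 91\right) = 98 \cdot \frac{2458}{27} = \frac{240884}{27}$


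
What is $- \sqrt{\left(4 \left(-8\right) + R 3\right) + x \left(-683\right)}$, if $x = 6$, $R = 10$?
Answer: $- 10 i \sqrt{41} \approx - 64.031 i$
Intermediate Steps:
$- \sqrt{\left(4 \left(-8\right) + R 3\right) + x \left(-683\right)} = - \sqrt{\left(4 \left(-8\right) + 10 \cdot 3\right) + 6 \left(-683\right)} = - \sqrt{\left(-32 + 30\right) - 4098} = - \sqrt{-2 - 4098} = - \sqrt{-4100} = - 10 i \sqrt{41}$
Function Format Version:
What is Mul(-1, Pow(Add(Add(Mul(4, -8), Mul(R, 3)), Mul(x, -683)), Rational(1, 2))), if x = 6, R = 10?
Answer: Mul(-10, I, Pow(41, Rational(1, 2))) ≈ Mul(-64.031, I)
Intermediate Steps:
Mul(-1, Pow(Add(Add(Mul(4, -8), Mul(R, 3)), Mul(x, -683)), Rational(1, 2))) = Mul(-1, Pow(Add(Add(Mul(4, -8), Mul(10, 3)), Mul(6, -683)), Rational(1, 2))) = Mul(-1, Pow(Add(Add(-32, 30), -4098), Rational(1, 2))) = Mul(-1, Pow(Add(-2, -4098), Rational(1, 2))) = Mul(-1, Pow(-4100, Rational(1, 2))) = Mul(-1, Mul(10, I, Pow(41, Rational(1, 2)))) = Mul(-10, I, Pow(41, Rational(1, 2)))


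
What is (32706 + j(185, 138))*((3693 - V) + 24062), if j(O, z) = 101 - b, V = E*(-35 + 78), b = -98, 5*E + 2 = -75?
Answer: 935067966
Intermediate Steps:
E = -77/5 (E = -⅖ + (⅕)*(-75) = -⅖ - 15 = -77/5 ≈ -15.400)
V = -3311/5 (V = -77*(-35 + 78)/5 = -77/5*43 = -3311/5 ≈ -662.20)
j(O, z) = 199 (j(O, z) = 101 - 1*(-98) = 101 + 98 = 199)
(32706 + j(185, 138))*((3693 - V) + 24062) = (32706 + 199)*((3693 - 1*(-3311/5)) + 24062) = 32905*((3693 + 3311/5) + 24062) = 32905*(21776/5 + 24062) = 32905*(142086/5) = 935067966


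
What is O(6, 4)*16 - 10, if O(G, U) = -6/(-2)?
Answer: 38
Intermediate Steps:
O(G, U) = 3 (O(G, U) = -6*(-½) = 3)
O(6, 4)*16 - 10 = 3*16 - 10 = 48 - 10 = 38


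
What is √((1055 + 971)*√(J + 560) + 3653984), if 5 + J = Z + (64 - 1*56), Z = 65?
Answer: 2*√(913496 + 1013*√157) ≈ 1924.8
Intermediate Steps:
J = 68 (J = -5 + (65 + (64 - 1*56)) = -5 + (65 + (64 - 56)) = -5 + (65 + 8) = -5 + 73 = 68)
√((1055 + 971)*√(J + 560) + 3653984) = √((1055 + 971)*√(68 + 560) + 3653984) = √(2026*√628 + 3653984) = √(2026*(2*√157) + 3653984) = √(4052*√157 + 3653984) = √(3653984 + 4052*√157)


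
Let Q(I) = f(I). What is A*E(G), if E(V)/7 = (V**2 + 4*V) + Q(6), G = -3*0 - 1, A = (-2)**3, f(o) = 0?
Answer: 168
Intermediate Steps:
Q(I) = 0
A = -8
G = -1 (G = 0 - 1 = -1)
E(V) = 7*V**2 + 28*V (E(V) = 7*((V**2 + 4*V) + 0) = 7*(V**2 + 4*V) = 7*V**2 + 28*V)
A*E(G) = -56*(-1)*(4 - 1) = -56*(-1)*3 = -8*(-21) = 168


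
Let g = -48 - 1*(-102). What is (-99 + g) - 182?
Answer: -227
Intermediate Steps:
g = 54 (g = -48 + 102 = 54)
(-99 + g) - 182 = (-99 + 54) - 182 = -45 - 182 = -227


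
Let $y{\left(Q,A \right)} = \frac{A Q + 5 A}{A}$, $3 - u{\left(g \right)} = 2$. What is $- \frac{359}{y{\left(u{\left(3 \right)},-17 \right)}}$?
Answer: $- \frac{359}{6} \approx -59.833$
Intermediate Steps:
$u{\left(g \right)} = 1$ ($u{\left(g \right)} = 3 - 2 = 1$)
$y{\left(Q,A \right)} = \frac{5 A + A Q}{A}$
$- \frac{359}{y{\left(u{\left(3 \right)},-17 \right)}} = - \frac{359}{5 + 1} = - \frac{359}{6}$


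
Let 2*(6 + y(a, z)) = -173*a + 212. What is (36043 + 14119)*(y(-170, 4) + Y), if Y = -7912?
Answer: 345766666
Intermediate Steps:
y(a, z) = 100 - 173*a/2 (y(a, z) = -6 + (-173*a + 212)/2 = -6 + (212 - 173*a)/2 = -6 + (106 - 173*a/2) = 100 - 173*a/2)
(36043 + 14119)*(y(-170, 4) + Y) = (36043 + 14119)*((100 - 173/2*(-170)) - 7912) = 50162*((100 + 14705) - 7912) = 50162*(14805 - 7912) = 50162*6893 = 345766666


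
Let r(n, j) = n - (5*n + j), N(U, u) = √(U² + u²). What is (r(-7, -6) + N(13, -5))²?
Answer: (34 + √194)² ≈ 2297.1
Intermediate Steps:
r(n, j) = -j - 4*n (r(n, j) = n - (j + 5*n) = n + (-j - 5*n) = -j - 4*n)
(r(-7, -6) + N(13, -5))² = ((-1*(-6) - 4*(-7)) + √(13² + (-5)²))² = ((6 + 28) + √(169 + 25))² = (34 + √194)²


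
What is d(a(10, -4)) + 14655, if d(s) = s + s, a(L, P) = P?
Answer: 14647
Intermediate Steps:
d(s) = 2*s
d(a(10, -4)) + 14655 = 2*(-4) + 14655 = -8 + 14655 = 14647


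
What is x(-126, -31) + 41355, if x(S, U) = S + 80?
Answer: 41309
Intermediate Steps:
x(S, U) = 80 + S
x(-126, -31) + 41355 = (80 - 126) + 41355 = -46 + 41355 = 41309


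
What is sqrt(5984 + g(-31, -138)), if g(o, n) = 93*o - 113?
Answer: 6*sqrt(83) ≈ 54.663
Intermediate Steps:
g(o, n) = -113 + 93*o
sqrt(5984 + g(-31, -138)) = sqrt(5984 + (-113 + 93*(-31))) = sqrt(5984 + (-113 - 2883)) = sqrt(5984 - 2996) = sqrt(2988) = 6*sqrt(83)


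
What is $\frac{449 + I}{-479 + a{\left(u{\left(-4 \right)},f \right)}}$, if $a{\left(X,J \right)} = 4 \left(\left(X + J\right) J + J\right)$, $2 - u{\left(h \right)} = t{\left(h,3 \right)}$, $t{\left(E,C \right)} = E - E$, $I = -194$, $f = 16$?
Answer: $\frac{255}{737} \approx 0.346$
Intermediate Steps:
$t{\left(E,C \right)} = 0$
$u{\left(h \right)} = 2$ ($u{\left(h \right)} = 2 - 0 = 2 + 0 = 2$)
$a{\left(X,J \right)} = 4 J + 4 J \left(J + X\right)$ ($a{\left(X,J \right)} = 4 \left(\left(J + X\right) J + J\right) = 4 \left(J \left(J + X\right) + J\right) = 4 \left(J + J \left(J + X\right)\right) = 4 J + 4 J \left(J + X\right)$)
$\frac{449 + I}{-479 + a{\left(u{\left(-4 \right)},f \right)}} = \frac{449 - 194}{-479 + 4 \cdot 16 \left(1 + 16 + 2\right)} = \frac{255}{-479 + 4 \cdot 16 \cdot 19} = \frac{255}{-479 + 1216} = \frac{255}{737}$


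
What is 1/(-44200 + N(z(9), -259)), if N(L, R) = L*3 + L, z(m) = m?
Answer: -1/44164 ≈ -2.2643e-5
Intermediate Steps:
N(L, R) = 4*L (N(L, R) = 3*L + L = 4*L)
1/(-44200 + N(z(9), -259)) = 1/(-44200 + 4*9) = 1/(-44200 + 36) = 1/(-44164) = -1/44164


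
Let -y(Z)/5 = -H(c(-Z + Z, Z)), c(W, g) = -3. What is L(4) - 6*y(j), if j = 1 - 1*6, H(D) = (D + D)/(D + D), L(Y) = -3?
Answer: -33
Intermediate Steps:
H(D) = 1 (H(D) = (2*D)/((2*D)) = (2*D)*(1/(2*D)) = 1)
j = -5 (j = 1 - 6 = -5)
y(Z) = 5 (y(Z) = -(-5) = -5*(-1) = 5)
L(4) - 6*y(j) = -3 - 6*5 = -3 - 30 = -33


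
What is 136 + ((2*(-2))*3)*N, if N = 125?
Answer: -1364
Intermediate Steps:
136 + ((2*(-2))*3)*N = 136 + ((2*(-2))*3)*125 = 136 - 4*3*125 = 136 - 12*125 = 136 - 1500 = -1364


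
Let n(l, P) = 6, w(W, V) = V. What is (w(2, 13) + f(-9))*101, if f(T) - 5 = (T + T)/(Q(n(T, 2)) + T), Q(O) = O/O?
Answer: 8181/4 ≈ 2045.3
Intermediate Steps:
Q(O) = 1
f(T) = 5 + 2*T/(1 + T) (f(T) = 5 + (T + T)/(1 + T) = 5 + (2*T)/(1 + T) = 5 + 2*T/(1 + T))
(w(2, 13) + f(-9))*101 = (13 + (5 + 7*(-9))/(1 - 9))*101 = (13 + (5 - 63)/(-8))*101 = (13 - ⅛*(-58))*101 = (13 + 29/4)*101 = (81/4)*101 = 8181/4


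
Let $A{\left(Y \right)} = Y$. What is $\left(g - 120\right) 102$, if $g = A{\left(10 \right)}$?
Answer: $-11220$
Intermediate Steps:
$g = 10$
$\left(g - 120\right) 102 = \left(10 - 120\right) 102 = \left(-110\right) 102 = -11220$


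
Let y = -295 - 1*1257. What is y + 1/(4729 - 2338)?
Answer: -3710831/2391 ≈ -1552.0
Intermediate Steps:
y = -1552 (y = -295 - 1257 = -1552)
y + 1/(4729 - 2338) = -1552 + 1/(4729 - 2338) = -1552 + 1/2391 = -3710831/2391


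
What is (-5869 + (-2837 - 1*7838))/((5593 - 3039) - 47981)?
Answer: 16544/45427 ≈ 0.36419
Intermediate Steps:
(-5869 + (-2837 - 1*7838))/((5593 - 3039) - 47981) = (-5869 + (-2837 - 7838))/(2554 - 47981) = (-5869 - 10675)/(-45427) = -16544*(-1/45427) = 16544/45427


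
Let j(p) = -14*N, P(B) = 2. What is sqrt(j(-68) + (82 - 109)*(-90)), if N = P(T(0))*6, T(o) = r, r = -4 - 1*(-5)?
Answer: sqrt(2262) ≈ 47.560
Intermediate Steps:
r = 1 (r = -4 + 5 = 1)
T(o) = 1
N = 12 (N = 2*6 = 12)
j(p) = -168 (j(p) = -14*12 = -168)
sqrt(j(-68) + (82 - 109)*(-90)) = sqrt(-168 + (82 - 109)*(-90)) = sqrt(-168 - 27*(-90)) = sqrt(-168 + 2430) = sqrt(2262)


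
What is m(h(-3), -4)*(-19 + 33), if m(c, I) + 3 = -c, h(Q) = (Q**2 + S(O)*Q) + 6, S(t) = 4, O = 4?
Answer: -84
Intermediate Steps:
h(Q) = 6 + Q**2 + 4*Q (h(Q) = (Q**2 + 4*Q) + 6 = 6 + Q**2 + 4*Q)
m(c, I) = -3 - c
m(h(-3), -4)*(-19 + 33) = (-3 - (6 + (-3)**2 + 4*(-3)))*(-19 + 33) = (-3 - (6 + 9 - 12))*14 = (-3 - 1*3)*14 = (-3 - 3)*14 = -6*14 = -84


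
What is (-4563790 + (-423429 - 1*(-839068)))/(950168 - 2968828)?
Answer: 592593/288380 ≈ 2.0549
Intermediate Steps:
(-4563790 + (-423429 - 1*(-839068)))/(950168 - 2968828) = (-4563790 + (-423429 + 839068))/(-2018660) = (-4563790 + 415639)*(-1/2018660) = -4148151*(-1/2018660) = 592593/288380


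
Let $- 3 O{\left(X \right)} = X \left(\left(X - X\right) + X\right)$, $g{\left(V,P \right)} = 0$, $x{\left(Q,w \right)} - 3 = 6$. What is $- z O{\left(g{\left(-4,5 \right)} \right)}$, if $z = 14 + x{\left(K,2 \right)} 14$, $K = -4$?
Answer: $0$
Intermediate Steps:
$x{\left(Q,w \right)} = 9$ ($x{\left(Q,w \right)} = 3 + 6 = 9$)
$O{\left(X \right)} = - \frac{X^{2}}{3}$ ($O{\left(X \right)} = - \frac{X \left(\left(X - X\right) + X\right)}{3} = - \frac{X \left(0 + X\right)}{3} = - \frac{X X}{3} = - \frac{X^{2}}{3}$)
$z = 140$ ($z = 14 + 9 \cdot 14 = 14 + 126 = 140$)
$- z O{\left(g{\left(-4,5 \right)} \right)} = - 140 \left(- \frac{0^{2}}{3}\right) = - 140 \left(\left(- \frac{1}{3}\right) 0\right) = - 140 \cdot 0 = \left(-1\right) 0 = 0$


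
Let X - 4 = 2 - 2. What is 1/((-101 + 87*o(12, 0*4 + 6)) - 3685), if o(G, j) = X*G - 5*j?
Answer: -1/2220 ≈ -0.00045045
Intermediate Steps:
X = 4 (X = 4 + (2 - 2) = 4 + 0 = 4)
o(G, j) = -5*j + 4*G (o(G, j) = 4*G - 5*j = -5*j + 4*G)
1/((-101 + 87*o(12, 0*4 + 6)) - 3685) = 1/((-101 + 87*(-5*(0*4 + 6) + 4*12)) - 3685) = 1/((-101 + 87*(-5*(0 + 6) + 48)) - 3685) = 1/((-101 + 87*(-5*6 + 48)) - 3685) = 1/((-101 + 87*(-30 + 48)) - 3685) = 1/((-101 + 87*18) - 3685) = 1/((-101 + 1566) - 3685) = 1/(1465 - 3685) = 1/(-2220) = -1/2220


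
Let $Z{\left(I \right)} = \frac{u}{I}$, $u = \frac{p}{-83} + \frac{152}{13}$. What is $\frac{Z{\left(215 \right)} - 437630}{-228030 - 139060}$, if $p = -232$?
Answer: $\frac{50761789959}{42579686825} \approx 1.1922$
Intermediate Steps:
$u = \frac{15632}{1079}$ ($u = - \frac{232}{-83} + \frac{152}{13} = \left(-232\right) \left(- \frac{1}{83}\right) + 152 \cdot \frac{1}{13} = \frac{232}{83} + \frac{152}{13} = \frac{15632}{1079} \approx 14.487$)
$Z{\left(I \right)} = \frac{15632}{1079 I}$
$\frac{Z{\left(215 \right)} - 437630}{-228030 - 139060} = \frac{\frac{15632}{1079 \cdot 215} - 437630}{-228030 - 139060} = \frac{\frac{15632}{1079} \cdot \frac{1}{215} - 437630}{-367090} = \left(\frac{15632}{231985} - 437630\right) \left(- \frac{1}{367090}\right) = \left(- \frac{101523579918}{231985}\right) \left(- \frac{1}{367090}\right) = \frac{50761789959}{42579686825}$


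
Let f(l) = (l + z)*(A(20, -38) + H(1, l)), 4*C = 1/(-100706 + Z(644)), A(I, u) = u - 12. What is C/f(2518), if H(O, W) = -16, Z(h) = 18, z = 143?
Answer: 1/70733722752 ≈ 1.4138e-11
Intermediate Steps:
A(I, u) = -12 + u
C = -1/402752 (C = 1/(4*(-100706 + 18)) = (¼)/(-100688) = (¼)*(-1/100688) = -1/402752 ≈ -2.4829e-6)
f(l) = -9438 - 66*l (f(l) = (l + 143)*((-12 - 38) - 16) = (143 + l)*(-50 - 16) = (143 + l)*(-66) = -9438 - 66*l)
C/f(2518) = -1/(402752*(-9438 - 66*2518)) = -1/(402752*(-9438 - 166188)) = -1/402752/(-175626) = -1/402752*(-1/175626) = 1/70733722752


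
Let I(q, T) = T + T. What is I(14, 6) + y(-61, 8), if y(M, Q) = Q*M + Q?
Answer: -468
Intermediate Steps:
y(M, Q) = Q + M*Q (y(M, Q) = M*Q + Q = Q + M*Q)
I(q, T) = 2*T
I(14, 6) + y(-61, 8) = 2*6 + 8*(1 - 61) = 12 + 8*(-60) = 12 - 480 = -468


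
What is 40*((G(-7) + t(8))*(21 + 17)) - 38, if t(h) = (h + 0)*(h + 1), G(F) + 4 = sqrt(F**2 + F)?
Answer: 103322 + 1520*sqrt(42) ≈ 1.1317e+5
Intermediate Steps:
G(F) = -4 + sqrt(F + F**2) (G(F) = -4 + sqrt(F**2 + F) = -4 + sqrt(F + F**2))
t(h) = h*(1 + h)
40*((G(-7) + t(8))*(21 + 17)) - 38 = 40*(((-4 + sqrt(-7*(1 - 7))) + 8*(1 + 8))*(21 + 17)) - 38 = 40*(((-4 + sqrt(-7*(-6))) + 8*9)*38) - 38 = 40*(((-4 + sqrt(42)) + 72)*38) - 38 = 40*((68 + sqrt(42))*38) - 38 = 40*(2584 + 38*sqrt(42)) - 38 = (103360 + 1520*sqrt(42)) - 38 = 103322 + 1520*sqrt(42)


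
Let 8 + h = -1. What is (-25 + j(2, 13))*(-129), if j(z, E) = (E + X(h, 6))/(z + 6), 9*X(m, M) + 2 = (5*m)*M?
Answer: 84065/24 ≈ 3502.7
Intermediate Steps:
h = -9 (h = -8 - 1 = -9)
X(m, M) = -2/9 + 5*M*m/9 (X(m, M) = -2/9 + ((5*m)*M)/9 = -2/9 + (5*M*m)/9 = -2/9 + 5*M*m/9)
j(z, E) = (-272/9 + E)/(6 + z) (j(z, E) = (E + (-2/9 + (5/9)*6*(-9)))/(z + 6) = (E + (-2/9 - 30))/(6 + z) = (E - 272/9)/(6 + z) = (-272/9 + E)/(6 + z))
(-25 + j(2, 13))*(-129) = (-25 + (-272/9 + 13)/(6 + 2))*(-129) = (-25 - 155/9/8)*(-129) = (-25 + (⅛)*(-155/9))*(-129) = (-25 - 155/72)*(-129) = -1955/72*(-129) = 84065/24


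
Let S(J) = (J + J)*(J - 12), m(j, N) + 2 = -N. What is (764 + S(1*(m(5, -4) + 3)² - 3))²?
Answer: 1449616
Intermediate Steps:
m(j, N) = -2 - N
S(J) = 2*J*(-12 + J) (S(J) = (2*J)*(-12 + J) = 2*J*(-12 + J))
(764 + S(1*(m(5, -4) + 3)² - 3))² = (764 + 2*(1*((-2 - 1*(-4)) + 3)² - 3)*(-12 + (1*((-2 - 1*(-4)) + 3)² - 3)))² = (764 + 2*(1*((-2 + 4) + 3)² - 3)*(-12 + (1*((-2 + 4) + 3)² - 3)))² = (764 + 2*(1*(2 + 3)² - 3)*(-12 + (1*(2 + 3)² - 3)))² = (764 + 2*(1*5² - 3)*(-12 + (1*5² - 3)))² = (764 + 2*(1*25 - 3)*(-12 + (1*25 - 3)))² = (764 + 2*(25 - 3)*(-12 + (25 - 3)))² = (764 + 2*22*(-12 + 22))² = (764 + 2*22*10)² = (764 + 440)² = 1204² = 1449616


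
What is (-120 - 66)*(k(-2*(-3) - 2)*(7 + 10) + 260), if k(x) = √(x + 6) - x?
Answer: -35712 - 3162*√10 ≈ -45711.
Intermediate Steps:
k(x) = √(6 + x) - x
(-120 - 66)*(k(-2*(-3) - 2)*(7 + 10) + 260) = (-120 - 66)*((√(6 + (-2*(-3) - 2)) - (-2*(-3) - 2))*(7 + 10) + 260) = -186*((√(6 + (6 - 2)) - (6 - 2))*17 + 260) = -186*((√(6 + 4) - 1*4)*17 + 260) = -186*((√10 - 4)*17 + 260) = -186*((-4 + √10)*17 + 260) = -186*((-68 + 17*√10) + 260) = -186*(192 + 17*√10) = -35712 - 3162*√10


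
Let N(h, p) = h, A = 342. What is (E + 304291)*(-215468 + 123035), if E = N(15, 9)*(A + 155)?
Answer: -28815618018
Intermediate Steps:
E = 7455 (E = 15*(342 + 155) = 15*497 = 7455)
(E + 304291)*(-215468 + 123035) = (7455 + 304291)*(-215468 + 123035) = 311746*(-92433) = -28815618018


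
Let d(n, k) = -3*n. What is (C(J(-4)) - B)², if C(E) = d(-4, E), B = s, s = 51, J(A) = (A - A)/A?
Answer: 1521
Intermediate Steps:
J(A) = 0 (J(A) = 0/A = 0)
B = 51
C(E) = 12 (C(E) = -3*(-4) = 12)
(C(J(-4)) - B)² = (12 - 1*51)² = (12 - 51)² = (-39)² = 1521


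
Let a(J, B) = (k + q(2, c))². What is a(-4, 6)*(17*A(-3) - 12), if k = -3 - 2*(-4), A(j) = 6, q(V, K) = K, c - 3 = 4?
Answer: 12960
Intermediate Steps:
c = 7 (c = 3 + 4 = 7)
k = 5 (k = -3 + 8 = 5)
a(J, B) = 144 (a(J, B) = (5 + 7)² = 12² = 144)
a(-4, 6)*(17*A(-3) - 12) = 144*(17*6 - 12) = 144*(102 - 12) = 144*90 = 12960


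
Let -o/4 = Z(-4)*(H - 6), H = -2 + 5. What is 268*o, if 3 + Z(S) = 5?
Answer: 6432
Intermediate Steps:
Z(S) = 2 (Z(S) = -3 + 5 = 2)
H = 3
o = 24 (o = -8*(3 - 6) = -8*(-3) = -4*(-6) = 24)
268*o = 268*24 = 6432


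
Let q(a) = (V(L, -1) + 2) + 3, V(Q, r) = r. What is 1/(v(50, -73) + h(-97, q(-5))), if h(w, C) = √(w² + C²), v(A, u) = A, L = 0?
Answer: -2/277 + √377/1385 ≈ 0.0067989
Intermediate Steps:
q(a) = 4 (q(a) = (-1 + 2) + 3 = 1 + 3 = 4)
h(w, C) = √(C² + w²)
1/(v(50, -73) + h(-97, q(-5))) = 1/(50 + √(4² + (-97)²)) = 1/(50 + √(16 + 9409)) = 1/(50 + √9425) = 1/(50 + 5*√377)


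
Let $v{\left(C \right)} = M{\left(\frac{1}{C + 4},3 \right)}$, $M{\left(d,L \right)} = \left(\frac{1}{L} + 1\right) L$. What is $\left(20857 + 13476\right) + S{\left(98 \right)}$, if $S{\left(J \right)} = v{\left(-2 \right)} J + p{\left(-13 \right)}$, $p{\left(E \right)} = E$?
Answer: $34712$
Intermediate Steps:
$M{\left(d,L \right)} = L \left(1 + \frac{1}{L}\right)$ ($M{\left(d,L \right)} = \left(1 + \frac{1}{L}\right) L = L \left(1 + \frac{1}{L}\right)$)
$v{\left(C \right)} = 4$ ($v{\left(C \right)} = 1 + 3 = 4$)
$S{\left(J \right)} = -13 + 4 J$ ($S{\left(J \right)} = 4 J - 13 = -13 + 4 J$)
$\left(20857 + 13476\right) + S{\left(98 \right)} = \left(20857 + 13476\right) + \left(-13 + 4 \cdot 98\right) = 34333 + \left(-13 + 392\right) = 34333 + 379 = 34712$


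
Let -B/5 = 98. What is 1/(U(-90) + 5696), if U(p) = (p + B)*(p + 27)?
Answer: 1/42236 ≈ 2.3676e-5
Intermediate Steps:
B = -490 (B = -5*98 = -490)
U(p) = (-490 + p)*(27 + p) (U(p) = (p - 490)*(p + 27) = (-490 + p)*(27 + p))
1/(U(-90) + 5696) = 1/((-13230 + (-90)**2 - 463*(-90)) + 5696) = 1/((-13230 + 8100 + 41670) + 5696) = 1/(36540 + 5696) = 1/42236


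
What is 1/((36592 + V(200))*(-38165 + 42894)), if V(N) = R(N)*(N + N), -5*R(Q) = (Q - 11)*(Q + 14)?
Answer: -1/15128487152 ≈ -6.6100e-11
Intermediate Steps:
R(Q) = -(-11 + Q)*(14 + Q)/5 (R(Q) = -(Q - 11)*(Q + 14)/5 = -(-11 + Q)*(14 + Q)/5)
V(N) = 2*N*(154/5 - 3*N/5 - N²/5) (V(N) = (154/5 - 3*N/5 - N²/5)*(N + N) = (154/5 - 3*N/5 - N²/5)*(2*N) = 2*N*(154/5 - 3*N/5 - N²/5))
1/((36592 + V(200))*(-38165 + 42894)) = 1/((36592 + (⅖)*200*(154 - 1*200² - 3*200))*(-38165 + 42894)) = 1/((36592 + (⅖)*200*(154 - 1*40000 - 600))*4729) = 1/((36592 + (⅖)*200*(154 - 40000 - 600))*4729) = 1/((36592 + (⅖)*200*(-40446))*4729) = 1/((36592 - 3235680)*4729) = 1/(-3199088*4729) = 1/(-15128487152) = -1/15128487152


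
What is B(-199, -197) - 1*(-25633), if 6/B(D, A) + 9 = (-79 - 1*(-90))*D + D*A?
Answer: 316183057/12335 ≈ 25633.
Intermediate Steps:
B(D, A) = 6/(-9 + 11*D + A*D) (B(D, A) = 6/(-9 + ((-79 - 1*(-90))*D + D*A)) = 6/(-9 + ((-79 + 90)*D + A*D)) = 6/(-9 + (11*D + A*D)) = 6/(-9 + 11*D + A*D))
B(-199, -197) - 1*(-25633) = 6/(-9 + 11*(-199) - 197*(-199)) - 1*(-25633) = 6/(-9 - 2189 + 39203) + 25633 = 6/37005 + 25633 = 6*(1/37005) + 25633 = 2/12335 + 25633 = 316183057/12335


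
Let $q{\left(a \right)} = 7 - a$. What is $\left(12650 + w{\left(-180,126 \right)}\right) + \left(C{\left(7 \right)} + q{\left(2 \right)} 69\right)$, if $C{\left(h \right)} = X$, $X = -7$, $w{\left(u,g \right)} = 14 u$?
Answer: $10468$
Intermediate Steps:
$C{\left(h \right)} = -7$
$\left(12650 + w{\left(-180,126 \right)}\right) + \left(C{\left(7 \right)} + q{\left(2 \right)} 69\right) = \left(12650 + 14 \left(-180\right)\right) - \left(7 - \left(7 - 2\right) 69\right) = \left(12650 - 2520\right) - \left(7 - \left(7 - 2\right) 69\right) = 10130 + \left(-7 + 5 \cdot 69\right) = 10130 + \left(-7 + 345\right) = 10130 + 338 = 10468$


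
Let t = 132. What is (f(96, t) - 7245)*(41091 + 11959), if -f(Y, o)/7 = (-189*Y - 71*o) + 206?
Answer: 9757221250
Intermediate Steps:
f(Y, o) = -1442 + 497*o + 1323*Y (f(Y, o) = -7*((-189*Y - 71*o) + 206) = -7*(206 - 189*Y - 71*o) = -1442 + 497*o + 1323*Y)
(f(96, t) - 7245)*(41091 + 11959) = ((-1442 + 497*132 + 1323*96) - 7245)*(41091 + 11959) = ((-1442 + 65604 + 127008) - 7245)*53050 = (191170 - 7245)*53050 = 183925*53050 = 9757221250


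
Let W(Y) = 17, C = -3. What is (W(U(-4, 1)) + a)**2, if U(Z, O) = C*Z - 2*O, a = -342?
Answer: 105625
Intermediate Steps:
U(Z, O) = -3*Z - 2*O
(W(U(-4, 1)) + a)**2 = (17 - 342)**2 = (-325)**2 = 105625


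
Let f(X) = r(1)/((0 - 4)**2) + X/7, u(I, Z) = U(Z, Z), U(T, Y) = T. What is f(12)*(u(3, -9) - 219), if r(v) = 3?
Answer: -12141/28 ≈ -433.61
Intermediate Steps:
u(I, Z) = Z
f(X) = 3/16 + X/7 (f(X) = 3/((0 - 4)**2) + X/7 = 3/((-4)**2) + X*(1/7) = 3/16 + X/7)
f(12)*(u(3, -9) - 219) = (3/16 + (1/7)*12)*(-9 - 219) = (3/16 + 12/7)*(-228) = (213/112)*(-228) = -12141/28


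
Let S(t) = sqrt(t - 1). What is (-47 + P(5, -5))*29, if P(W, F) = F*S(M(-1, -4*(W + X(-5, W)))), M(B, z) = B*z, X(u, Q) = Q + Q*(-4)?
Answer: -1363 - 145*I*sqrt(41) ≈ -1363.0 - 928.45*I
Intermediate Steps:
X(u, Q) = -3*Q (X(u, Q) = Q - 4*Q = -3*Q)
S(t) = sqrt(-1 + t)
P(W, F) = F*sqrt(-1 - 8*W) (P(W, F) = F*sqrt(-1 - (-4)*(W - 3*W)) = F*sqrt(-1 - (-4)*(-2*W)) = F*sqrt(-1 - 8*W))
(-47 + P(5, -5))*29 = (-47 - 5*sqrt(-1 - 8*5))*29 = (-47 - 5*sqrt(-1 - 40))*29 = (-47 - 5*I*sqrt(41))*29 = -1363 - 145*I*sqrt(41)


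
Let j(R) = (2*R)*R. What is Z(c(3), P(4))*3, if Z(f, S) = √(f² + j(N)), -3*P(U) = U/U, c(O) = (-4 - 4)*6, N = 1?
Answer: 3*√2306 ≈ 144.06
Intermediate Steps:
c(O) = -48 (c(O) = -8*6 = -48)
j(R) = 2*R²
P(U) = -⅓ (P(U) = -U/(3*U) = -⅓*1 = -⅓)
Z(f, S) = √(2 + f²) (Z(f, S) = √(f² + 2*1²) = √(f² + 2*1) = √(f² + 2) = √(2 + f²))
Z(c(3), P(4))*3 = √(2 + (-48)²)*3 = √(2 + 2304)*3 = √2306*3 = 3*√2306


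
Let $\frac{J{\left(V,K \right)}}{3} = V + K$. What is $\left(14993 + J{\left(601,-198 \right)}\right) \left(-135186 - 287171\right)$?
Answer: $-6843028114$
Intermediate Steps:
$J{\left(V,K \right)} = 3 K + 3 V$ ($J{\left(V,K \right)} = 3 \left(V + K\right) = 3 \left(K + V\right) = 3 K + 3 V$)
$\left(14993 + J{\left(601,-198 \right)}\right) \left(-135186 - 287171\right) = \left(14993 + \left(3 \left(-198\right) + 3 \cdot 601\right)\right) \left(-135186 - 287171\right) = \left(14993 + \left(-594 + 1803\right)\right) \left(-422357\right) = \left(14993 + 1209\right) \left(-422357\right) = 16202 \left(-422357\right) = -6843028114$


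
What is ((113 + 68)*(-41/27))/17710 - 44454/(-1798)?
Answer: 342632681/13866930 ≈ 24.709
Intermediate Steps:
((113 + 68)*(-41/27))/17710 - 44454/(-1798) = (181*(-41*1/27))*(1/17710) - 44454*(-1/1798) = (181*(-41/27))*(1/17710) + 717/29 = -7421/27*1/17710 + 717/29 = -7421/478170 + 717/29 = 342632681/13866930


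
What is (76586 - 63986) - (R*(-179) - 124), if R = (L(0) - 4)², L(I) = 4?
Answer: 12724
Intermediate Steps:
R = 0 (R = (4 - 4)² = 0² = 0)
(76586 - 63986) - (R*(-179) - 124) = (76586 - 63986) - (0*(-179) - 124) = 12600 - (0 - 124) = 12600 - 1*(-124) = 12600 + 124 = 12724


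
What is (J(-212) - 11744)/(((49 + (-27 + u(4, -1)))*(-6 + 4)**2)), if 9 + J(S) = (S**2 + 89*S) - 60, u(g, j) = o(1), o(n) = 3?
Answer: 14263/100 ≈ 142.63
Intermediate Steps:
u(g, j) = 3
J(S) = -69 + S**2 + 89*S (J(S) = -9 + ((S**2 + 89*S) - 60) = -9 + (-60 + S**2 + 89*S) = -69 + S**2 + 89*S)
(J(-212) - 11744)/(((49 + (-27 + u(4, -1)))*(-6 + 4)**2)) = ((-69 + (-212)**2 + 89*(-212)) - 11744)/(((49 + (-27 + 3))*(-6 + 4)**2)) = ((-69 + 44944 - 18868) - 11744)/(((49 - 24)*(-2)**2)) = (26007 - 11744)/((25*4)) = 14263/100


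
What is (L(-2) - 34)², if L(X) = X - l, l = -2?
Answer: 1156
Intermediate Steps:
L(X) = 2 + X (L(X) = X - 1*(-2) = X + 2 = 2 + X)
(L(-2) - 34)² = ((2 - 2) - 34)² = (0 - 34)² = (-34)² = 1156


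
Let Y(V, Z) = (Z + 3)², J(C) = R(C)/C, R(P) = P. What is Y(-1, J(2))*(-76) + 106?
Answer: -1110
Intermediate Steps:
J(C) = 1 (J(C) = C/C = 1)
Y(V, Z) = (3 + Z)²
Y(-1, J(2))*(-76) + 106 = (3 + 1)²*(-76) + 106 = 4²*(-76) + 106 = 16*(-76) + 106 = -1216 + 106 = -1110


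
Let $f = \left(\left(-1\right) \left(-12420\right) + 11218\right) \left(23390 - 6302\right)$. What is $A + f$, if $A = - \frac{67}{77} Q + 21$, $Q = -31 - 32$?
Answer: $\frac{4443188418}{11} \approx 4.0393 \cdot 10^{8}$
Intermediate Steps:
$Q = -63$
$f = 403926144$ ($f = \left(12420 + 11218\right) 17088 = 23638 \cdot 17088 = 403926144$)
$A = \frac{834}{11}$ ($A = - \frac{67}{77} \left(-63\right) + 21 = \left(-67\right) \frac{1}{77} \left(-63\right) + 21 = \left(- \frac{67}{77}\right) \left(-63\right) + 21 = \frac{603}{11} + 21 = \frac{834}{11} \approx 75.818$)
$A + f = \frac{834}{11} + 403926144 = \frac{4443188418}{11}$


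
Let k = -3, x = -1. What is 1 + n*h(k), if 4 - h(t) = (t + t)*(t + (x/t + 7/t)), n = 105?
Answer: -2729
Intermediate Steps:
h(t) = 4 - 2*t*(t + 6/t) (h(t) = 4 - (t + t)*(t + (-1/t + 7/t)) = 4 - 2*t*(t + 6/t))
1 + n*h(k) = 1 + 105*(-8 - 2*(-3)**2) = 1 + 105*(-8 - 2*9) = 1 + 105*(-8 - 18) = 1 + 105*(-26) = 1 - 2730 = -2729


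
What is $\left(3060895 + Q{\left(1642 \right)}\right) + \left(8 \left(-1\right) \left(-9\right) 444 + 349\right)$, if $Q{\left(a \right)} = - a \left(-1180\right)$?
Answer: $5030772$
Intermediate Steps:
$Q{\left(a \right)} = 1180 a$ ($Q{\left(a \right)} = - \left(-1180\right) a = 1180 a$)
$\left(3060895 + Q{\left(1642 \right)}\right) + \left(8 \left(-1\right) \left(-9\right) 444 + 349\right) = \left(3060895 + 1180 \cdot 1642\right) + \left(8 \left(-1\right) \left(-9\right) 444 + 349\right) = \left(3060895 + 1937560\right) + \left(\left(-8\right) \left(-9\right) 444 + 349\right) = 4998455 + \left(72 \cdot 444 + 349\right) = 4998455 + \left(31968 + 349\right) = 4998455 + 32317 = 5030772$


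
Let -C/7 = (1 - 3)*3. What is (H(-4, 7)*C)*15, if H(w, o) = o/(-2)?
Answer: -2205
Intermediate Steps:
H(w, o) = -o/2 (H(w, o) = o*(-½) = -o/2)
C = 42 (C = -7*(1 - 3)*3 = -(-14)*3 = -7*(-6) = 42)
(H(-4, 7)*C)*15 = (-½*7*42)*15 = -7/2*42*15 = -147*15 = -2205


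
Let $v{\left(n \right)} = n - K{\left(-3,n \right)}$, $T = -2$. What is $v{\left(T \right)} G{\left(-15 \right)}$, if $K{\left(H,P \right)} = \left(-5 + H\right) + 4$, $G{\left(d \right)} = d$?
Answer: $-30$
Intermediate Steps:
$K{\left(H,P \right)} = -1 + H$
$v{\left(n \right)} = 4 + n$ ($v{\left(n \right)} = n - \left(-1 - 3\right) = n - -4 = n + 4 = 4 + n$)
$v{\left(T \right)} G{\left(-15 \right)} = \left(4 - 2\right) \left(-15\right) = 2 \left(-15\right) = -30$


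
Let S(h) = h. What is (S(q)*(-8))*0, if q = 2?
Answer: 0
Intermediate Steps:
(S(q)*(-8))*0 = (2*(-8))*0 = -16*0 = 0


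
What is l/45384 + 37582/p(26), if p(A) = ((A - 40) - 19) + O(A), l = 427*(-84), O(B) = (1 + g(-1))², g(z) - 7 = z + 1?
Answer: 75115/62 ≈ 1211.5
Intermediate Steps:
g(z) = 8 + z (g(z) = 7 + (z + 1) = 7 + (1 + z) = 8 + z)
O(B) = 64 (O(B) = (1 + (8 - 1))² = (1 + 7)² = 8² = 64)
l = -35868
p(A) = 5 + A (p(A) = ((A - 40) - 19) + 64 = ((-40 + A) - 19) + 64 = (-59 + A) + 64 = 5 + A)
l/45384 + 37582/p(26) = -35868/45384 + 37582/(5 + 26) = -35868*1/45384 + 37582/31 = -49/62 + 37582*(1/31) = -49/62 + 37582/31 = 75115/62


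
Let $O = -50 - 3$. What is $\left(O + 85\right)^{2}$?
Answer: $1024$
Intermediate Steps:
$O = -53$ ($O = -50 - 3 = -53$)
$\left(O + 85\right)^{2} = \left(-53 + 85\right)^{2} = 32^{2} = 1024$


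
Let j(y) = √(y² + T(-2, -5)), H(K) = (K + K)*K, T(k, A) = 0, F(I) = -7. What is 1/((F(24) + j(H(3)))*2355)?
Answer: 1/25905 ≈ 3.8603e-5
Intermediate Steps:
H(K) = 2*K² (H(K) = (2*K)*K = 2*K²)
j(y) = √(y²) (j(y) = √(y² + 0) = √(y²))
1/((F(24) + j(H(3)))*2355) = 1/(-7 + √((2*3²)²)*2355) = (1/2355)/(-7 + √((2*9)²)) = (1/2355)/(-7 + √(18²)) = (1/2355)/(-7 + √324) = (1/2355)/(-7 + 18) = (1/2355)/11 = (1/11)*(1/2355) = 1/25905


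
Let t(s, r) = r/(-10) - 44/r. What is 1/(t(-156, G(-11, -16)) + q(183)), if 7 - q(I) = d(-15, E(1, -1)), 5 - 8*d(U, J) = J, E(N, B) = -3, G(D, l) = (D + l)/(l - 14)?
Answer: -900/38681 ≈ -0.023267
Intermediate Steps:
G(D, l) = (D + l)/(-14 + l)
t(s, r) = -44/r - r/10 (t(s, r) = r*(-⅒) - 44/r = -r/10 - 44/r = -44/r - r/10)
d(U, J) = 5/8 - J/8
q(I) = 6 (q(I) = 7 - (5/8 - ⅛*(-3)) = 7 - (5/8 + 3/8) = 7 - 1*1 = 7 - 1 = 6)
1/(t(-156, G(-11, -16)) + q(183)) = 1/((-44*(-14 - 16)/(-11 - 16) - (-11 - 16)/(10*(-14 - 16))) + 6) = 1/((-44/(-27/(-30)) - (-27)/(10*(-30))) + 6) = 1/((-44/((-1/30*(-27))) - (-1)*(-27)/300) + 6) = 1/((-44/9/10 - ⅒*9/10) + 6) = 1/((-44*10/9 - 9/100) + 6) = 1/((-440/9 - 9/100) + 6) = 1/(-44081/900 + 6) = 1/(-38681/900) = -900/38681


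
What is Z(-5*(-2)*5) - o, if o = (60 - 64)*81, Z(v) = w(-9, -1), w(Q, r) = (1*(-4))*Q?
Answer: 360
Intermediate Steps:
w(Q, r) = -4*Q
Z(v) = 36 (Z(v) = -4*(-9) = 36)
o = -324 (o = -4*81 = -324)
Z(-5*(-2)*5) - o = 36 - 1*(-324) = 36 + 324 = 360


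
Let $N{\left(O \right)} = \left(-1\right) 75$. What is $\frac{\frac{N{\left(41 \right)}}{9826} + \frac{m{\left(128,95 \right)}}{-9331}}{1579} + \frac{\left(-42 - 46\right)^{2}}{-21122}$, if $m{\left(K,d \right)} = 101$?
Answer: $- \frac{560578289269339}{1528945911216514} \approx -0.36664$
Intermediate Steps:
$N{\left(O \right)} = -75$
$\frac{\frac{N{\left(41 \right)}}{9826} + \frac{m{\left(128,95 \right)}}{-9331}}{1579} + \frac{\left(-42 - 46\right)^{2}}{-21122} = \frac{- \frac{75}{9826} + \frac{101}{-9331}}{1579} + \frac{\left(-42 - 46\right)^{2}}{-21122} = \left(\left(-75\right) \frac{1}{9826} + 101 \left(- \frac{1}{9331}\right)\right) \frac{1}{1579} + \left(-88\right)^{2} \left(- \frac{1}{21122}\right) = \left(- \frac{75}{9826} - \frac{101}{9331}\right) \frac{1}{1579} + 7744 \left(- \frac{1}{21122}\right) = \left(- \frac{1692251}{91686406}\right) \frac{1}{1579} - \frac{3872}{10561} = - \frac{1692251}{144772835074} - \frac{3872}{10561} = - \frac{560578289269339}{1528945911216514}$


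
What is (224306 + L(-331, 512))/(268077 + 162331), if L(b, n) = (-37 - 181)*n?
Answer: 56345/215204 ≈ 0.26182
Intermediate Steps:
L(b, n) = -218*n
(224306 + L(-331, 512))/(268077 + 162331) = (224306 - 218*512)/(268077 + 162331) = (224306 - 111616)/430408 = 112690*(1/430408) = 56345/215204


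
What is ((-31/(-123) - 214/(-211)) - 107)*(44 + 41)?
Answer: -233249180/25953 ≈ -8987.4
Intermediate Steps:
((-31/(-123) - 214/(-211)) - 107)*(44 + 41) = ((-31*(-1/123) - 214*(-1/211)) - 107)*85 = ((31/123 + 214/211) - 107)*85 = (32863/25953 - 107)*85 = -2744108/25953*85 = -233249180/25953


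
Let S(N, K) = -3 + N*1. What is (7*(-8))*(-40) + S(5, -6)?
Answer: 2242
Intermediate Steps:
S(N, K) = -3 + N
(7*(-8))*(-40) + S(5, -6) = (7*(-8))*(-40) + (-3 + 5) = -56*(-40) + 2 = 2240 + 2 = 2242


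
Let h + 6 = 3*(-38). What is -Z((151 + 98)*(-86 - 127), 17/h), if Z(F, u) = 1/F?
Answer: 1/53037 ≈ 1.8855e-5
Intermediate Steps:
h = -120 (h = -6 + 3*(-38) = -6 - 114 = -120)
-Z((151 + 98)*(-86 - 127), 17/h) = -1/((151 + 98)*(-86 - 127)) = -1/(249*(-213)) = -1/(-53037) = -1*(-1/53037) = 1/53037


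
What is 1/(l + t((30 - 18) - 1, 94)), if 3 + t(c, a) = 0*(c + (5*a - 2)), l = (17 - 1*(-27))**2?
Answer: 1/1933 ≈ 0.00051733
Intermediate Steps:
l = 1936 (l = (17 + 27)**2 = 44**2 = 1936)
t(c, a) = -3 (t(c, a) = -3 + 0*(c + (5*a - 2)) = -3 + 0*(c + (-2 + 5*a)) = -3 + 0*(-2 + c + 5*a) = -3 + 0 = -3)
1/(l + t((30 - 18) - 1, 94)) = 1/(1936 - 3) = 1/1933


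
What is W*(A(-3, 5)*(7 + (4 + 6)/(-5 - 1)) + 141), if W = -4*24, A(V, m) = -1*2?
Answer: -12512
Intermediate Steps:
A(V, m) = -2
W = -96
W*(A(-3, 5)*(7 + (4 + 6)/(-5 - 1)) + 141) = -96*(-2*(7 + (4 + 6)/(-5 - 1)) + 141) = -96*(-2*(7 + 10/(-6)) + 141) = -96*(-2*(7 + 10*(-⅙)) + 141) = -96*(-2*(7 - 5/3) + 141) = -96*(-2*16/3 + 141) = -96*(-32/3 + 141) = -96*391/3 = -12512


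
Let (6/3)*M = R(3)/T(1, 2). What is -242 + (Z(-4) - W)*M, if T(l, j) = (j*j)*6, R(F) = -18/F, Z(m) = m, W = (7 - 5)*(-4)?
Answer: -485/2 ≈ -242.50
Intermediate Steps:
W = -8 (W = 2*(-4) = -8)
T(l, j) = 6*j**2 (T(l, j) = j**2*6 = 6*j**2)
M = -1/8 (M = ((-18/3)/((6*2**2)))/2 = ((-18*1/3)/((6*4)))/2 = (-6/24)/2 = (-6*1/24)/2 = (1/2)*(-1/4) = -1/8 ≈ -0.12500)
-242 + (Z(-4) - W)*M = -242 + (-4 - 1*(-8))*(-1/8) = -242 + (-4 + 8)*(-1/8) = -242 + 4*(-1/8) = -242 - 1/2 = -485/2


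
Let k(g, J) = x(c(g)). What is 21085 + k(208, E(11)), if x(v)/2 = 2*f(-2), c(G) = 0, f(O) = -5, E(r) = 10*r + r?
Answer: 21065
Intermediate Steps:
E(r) = 11*r
x(v) = -20 (x(v) = 2*(2*(-5)) = 2*(-10) = -20)
k(g, J) = -20
21085 + k(208, E(11)) = 21085 - 20 = 21065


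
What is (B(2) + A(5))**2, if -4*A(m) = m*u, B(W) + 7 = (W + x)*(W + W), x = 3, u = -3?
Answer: 4489/16 ≈ 280.56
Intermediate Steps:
B(W) = -7 + 2*W*(3 + W) (B(W) = -7 + (W + 3)*(W + W) = -7 + (3 + W)*(2*W) = -7 + 2*W*(3 + W))
A(m) = 3*m/4 (A(m) = -m*(-3)/4 = -(-3)*m/4 = 3*m/4)
(B(2) + A(5))**2 = ((-7 + 2*2**2 + 6*2) + (3/4)*5)**2 = ((-7 + 2*4 + 12) + 15/4)**2 = ((-7 + 8 + 12) + 15/4)**2 = (13 + 15/4)**2 = (67/4)**2 = 4489/16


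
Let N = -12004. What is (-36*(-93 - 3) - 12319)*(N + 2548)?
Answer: 83808528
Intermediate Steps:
(-36*(-93 - 3) - 12319)*(N + 2548) = (-36*(-93 - 3) - 12319)*(-12004 + 2548) = (-36*(-96) - 12319)*(-9456) = (3456 - 12319)*(-9456) = -8863*(-9456) = 83808528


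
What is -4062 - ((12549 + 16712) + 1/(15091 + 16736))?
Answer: -1060571122/31827 ≈ -33323.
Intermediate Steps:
-4062 - ((12549 + 16712) + 1/(15091 + 16736)) = -4062 - (29261 + 1/31827) = -4062 - 1*931289848/31827 = -4062 - 931289848/31827 = -1060571122/31827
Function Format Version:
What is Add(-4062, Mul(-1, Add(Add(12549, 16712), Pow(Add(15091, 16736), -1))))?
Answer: Rational(-1060571122, 31827) ≈ -33323.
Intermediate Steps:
Add(-4062, Mul(-1, Add(Add(12549, 16712), Pow(Add(15091, 16736), -1)))) = Add(-4062, Mul(-1, Add(29261, Pow(31827, -1)))) = Add(-4062, Mul(-1, Add(29261, Rational(1, 31827)))) = Add(-4062, Mul(-1, Rational(931289848, 31827))) = Add(-4062, Rational(-931289848, 31827)) = Rational(-1060571122, 31827)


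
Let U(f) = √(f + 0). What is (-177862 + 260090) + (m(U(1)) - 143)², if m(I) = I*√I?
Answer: 102392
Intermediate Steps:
U(f) = √f
m(I) = I^(3/2)
(-177862 + 260090) + (m(U(1)) - 143)² = (-177862 + 260090) + ((√1)^(3/2) - 143)² = 82228 + (1^(3/2) - 143)² = 82228 + (1 - 143)² = 82228 + (-142)² = 82228 + 20164 = 102392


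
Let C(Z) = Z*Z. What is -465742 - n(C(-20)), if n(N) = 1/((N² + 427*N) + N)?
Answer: -154253750401/331200 ≈ -4.6574e+5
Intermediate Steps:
C(Z) = Z²
n(N) = 1/(N² + 428*N)
-465742 - n(C(-20)) = -465742 - 1/(((-20)²)*(428 + (-20)²)) = -465742 - 1/(400*(428 + 400)) = -465742 - 1/(400*828) = -465742 - 1*1/331200 = -465742 - 1/331200 = -154253750401/331200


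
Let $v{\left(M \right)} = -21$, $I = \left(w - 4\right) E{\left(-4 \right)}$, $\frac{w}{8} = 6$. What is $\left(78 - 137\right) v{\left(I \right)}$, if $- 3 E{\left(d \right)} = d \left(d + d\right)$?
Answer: $1239$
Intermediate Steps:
$E{\left(d \right)} = - \frac{2 d^{2}}{3}$ ($E{\left(d \right)} = - \frac{d \left(d + d\right)}{3} = - \frac{d 2 d}{3} = - \frac{2 d^{2}}{3}$)
$w = 48$ ($w = 8 \cdot 6 = 48$)
$I = - \frac{1408}{3}$ ($I = \left(48 - 4\right) \left(- \frac{2 \left(-4\right)^{2}}{3}\right) = 44 \left(\left(- \frac{2}{3}\right) 16\right) = 44 \left(- \frac{32}{3}\right) = - \frac{1408}{3} \approx -469.33$)
$\left(78 - 137\right) v{\left(I \right)} = \left(78 - 137\right) \left(-21\right) = \left(-59\right) \left(-21\right) = 1239$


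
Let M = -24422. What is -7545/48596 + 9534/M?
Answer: -323789127/593405756 ≈ -0.54565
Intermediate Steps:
-7545/48596 + 9534/M = -7545/48596 + 9534/(-24422) = -7545*1/48596 + 9534*(-1/24422) = -7545/48596 - 4767/12211 = -323789127/593405756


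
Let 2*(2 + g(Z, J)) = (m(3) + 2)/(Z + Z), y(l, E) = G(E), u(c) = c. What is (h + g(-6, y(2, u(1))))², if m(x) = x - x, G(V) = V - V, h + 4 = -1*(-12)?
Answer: 5041/144 ≈ 35.007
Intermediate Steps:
h = 8 (h = -4 - 1*(-12) = -4 + 12 = 8)
G(V) = 0
y(l, E) = 0
m(x) = 0
g(Z, J) = -2 + 1/(2*Z) (g(Z, J) = -2 + ((0 + 2)/(Z + Z))/2 = -2 + (2/((2*Z)))/2 = -2 + (2*(1/(2*Z)))/2 = -2 + 1/(2*Z))
(h + g(-6, y(2, u(1))))² = (8 + (-2 + (½)/(-6)))² = (8 + (-2 + (½)*(-⅙)))² = (8 + (-2 - 1/12))² = (8 - 25/12)² = (71/12)² = 5041/144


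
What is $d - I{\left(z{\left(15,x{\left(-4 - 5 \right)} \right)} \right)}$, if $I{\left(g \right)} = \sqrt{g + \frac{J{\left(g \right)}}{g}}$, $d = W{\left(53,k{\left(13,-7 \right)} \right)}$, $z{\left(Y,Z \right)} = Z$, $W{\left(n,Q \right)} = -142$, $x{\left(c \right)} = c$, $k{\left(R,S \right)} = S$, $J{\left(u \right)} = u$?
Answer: $-142 - 2 i \sqrt{2} \approx -142.0 - 2.8284 i$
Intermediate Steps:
$d = -142$
$I{\left(g \right)} = \sqrt{1 + g}$ ($I{\left(g \right)} = \sqrt{g + \frac{g}{g}} = \sqrt{g + 1} = \sqrt{1 + g}$)
$d - I{\left(z{\left(15,x{\left(-4 - 5 \right)} \right)} \right)} = -142 - \sqrt{1 - 9} = -142 - \sqrt{-8} = -142 - 2 i \sqrt{2}$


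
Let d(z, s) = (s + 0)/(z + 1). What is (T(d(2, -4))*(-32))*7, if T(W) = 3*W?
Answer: 896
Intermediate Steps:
d(z, s) = s/(1 + z)
(T(d(2, -4))*(-32))*7 = ((3*(-4/(1 + 2)))*(-32))*7 = ((3*(-4/3))*(-32))*7 = -4*(-32)*7 = 128*7 = 896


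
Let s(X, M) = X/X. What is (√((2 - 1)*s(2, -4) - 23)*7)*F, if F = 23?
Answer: 161*I*√22 ≈ 755.16*I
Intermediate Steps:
s(X, M) = 1
(√((2 - 1)*s(2, -4) - 23)*7)*F = (√((2 - 1)*1 - 23)*7)*23 = (√(1*1 - 23)*7)*23 = (√(1 - 23)*7)*23 = (√(-22)*7)*23 = ((I*√22)*7)*23 = (7*I*√22)*23 = 161*I*√22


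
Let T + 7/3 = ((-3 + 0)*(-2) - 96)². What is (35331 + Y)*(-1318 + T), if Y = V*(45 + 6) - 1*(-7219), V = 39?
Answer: 905878721/3 ≈ 3.0196e+8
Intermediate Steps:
Y = 9208 (Y = 39*(45 + 6) - 1*(-7219) = 39*51 + 7219 = 1989 + 7219 = 9208)
T = 24293/3 (T = -7/3 + ((-3 + 0)*(-2) - 96)² = -7/3 + (-3*(-2) - 96)² = -7/3 + (6 - 96)² = -7/3 + (-90)² = -7/3 + 8100 = 24293/3 ≈ 8097.7)
(35331 + Y)*(-1318 + T) = (35331 + 9208)*(-1318 + 24293/3) = 44539*(20339/3) = 905878721/3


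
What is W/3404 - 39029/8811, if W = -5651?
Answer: -182645677/29992644 ≈ -6.0897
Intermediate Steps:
W/3404 - 39029/8811 = -5651/3404 - 39029/8811 = -182645677/29992644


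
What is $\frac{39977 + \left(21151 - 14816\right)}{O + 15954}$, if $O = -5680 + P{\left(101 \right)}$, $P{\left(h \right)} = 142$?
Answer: $\frac{827}{186} \approx 4.4462$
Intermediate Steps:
$O = -5538$ ($O = -5680 + 142 = -5538$)
$\frac{39977 + \left(21151 - 14816\right)}{O + 15954} = \frac{39977 + \left(21151 - 14816\right)}{-5538 + 15954} = \frac{39977 + 6335}{10416} = 46312 \cdot \frac{1}{10416} = \frac{827}{186}$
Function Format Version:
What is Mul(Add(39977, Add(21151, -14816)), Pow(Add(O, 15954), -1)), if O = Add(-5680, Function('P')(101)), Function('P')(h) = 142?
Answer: Rational(827, 186) ≈ 4.4462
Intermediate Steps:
O = -5538 (O = Add(-5680, 142) = -5538)
Mul(Add(39977, Add(21151, -14816)), Pow(Add(O, 15954), -1)) = Mul(Add(39977, Add(21151, -14816)), Pow(Add(-5538, 15954), -1)) = Mul(Add(39977, 6335), Pow(10416, -1)) = Mul(46312, Rational(1, 10416)) = Rational(827, 186)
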